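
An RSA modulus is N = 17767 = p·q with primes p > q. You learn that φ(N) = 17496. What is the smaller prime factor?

109

φ(n) = (p−1)(q−1) = n − (p+q) + 1, so p + q = 17767 − 17496 + 1 = 272.
p and q are the roots of t² − 272t + 17767 = 0.
Discriminant: 272² − 4·17767 = 73984 − 71068 = 2916; √2916 = 54.
q = (272 − 54)/2 = 109, p = (272 + 54)/2 = 163.
Check: 109 · 163 = 17767.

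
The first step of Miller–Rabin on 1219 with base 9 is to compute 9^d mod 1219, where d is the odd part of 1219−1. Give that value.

1219 − 1 = 1218 = 2^1 · 609, so d = 609.
9^1 ≡ 9 (mod 1219)
9^2 ≡ 9^2 = 81 ≡ 81 (mod 1219)
9^4 ≡ 81^2 = 6561 ≡ 466 (mod 1219)
9^8 ≡ 466^2 = 217156 ≡ 174 (mod 1219)
9^16 ≡ 174^2 = 30276 ≡ 1020 (mod 1219)
9^32 ≡ 1020^2 = 1040400 ≡ 593 (mod 1219)
9^64 ≡ 593^2 = 351649 ≡ 577 (mod 1219)
9^128 ≡ 577^2 = 332929 ≡ 142 (mod 1219)
9^256 ≡ 142^2 = 20164 ≡ 660 (mod 1219)
9^512 ≡ 660^2 = 435600 ≡ 417 (mod 1219)
609 = 512 + 64 + 32 + 1 in binary powers of 2.
So 9^609 ≡ 417 · 577 · 593 · 9 ≡ 282 (mod 1219).
Squaring chain: 282; never reaches −1, so base 9 is a Miller–Rabin witness that 1219 is composite.

282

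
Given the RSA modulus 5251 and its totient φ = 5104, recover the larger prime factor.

89

φ(n) = (p−1)(q−1) = n − (p+q) + 1, so p + q = 5251 − 5104 + 1 = 148.
p and q are the roots of t² − 148t + 5251 = 0.
Discriminant: 148² − 4·5251 = 21904 − 21004 = 900; √900 = 30.
q = (148 − 30)/2 = 59, p = (148 + 30)/2 = 89.
Check: 59 · 89 = 5251.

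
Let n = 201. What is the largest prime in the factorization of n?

67

201 = 3 · 67
67 is prime.
So 201 = 3 · 67; the largest prime factor is 67.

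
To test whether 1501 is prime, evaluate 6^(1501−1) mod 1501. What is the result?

6^1 ≡ 6 (mod 1501)
6^2 ≡ 6^2 = 36 ≡ 36 (mod 1501)
6^4 ≡ 36^2 = 1296 ≡ 1296 (mod 1501)
6^8 ≡ 1296^2 = 1679616 ≡ 1498 (mod 1501)
6^16 ≡ 1498^2 = 2244004 ≡ 9 (mod 1501)
6^32 ≡ 9^2 = 81 ≡ 81 (mod 1501)
6^64 ≡ 81^2 = 6561 ≡ 557 (mod 1501)
6^128 ≡ 557^2 = 310249 ≡ 1043 (mod 1501)
6^256 ≡ 1043^2 = 1087849 ≡ 1125 (mod 1501)
6^512 ≡ 1125^2 = 1265625 ≡ 282 (mod 1501)
6^1024 ≡ 282^2 = 79524 ≡ 1472 (mod 1501)
1500 = 1024 + 256 + 128 + 64 + 16 + 8 + 4 in binary powers of 2.
So 6^1500 ≡ 1472 · 1125 · 1043 · 557 · 9 · 1498 · 1296 ≡ 87 (mod 1501).
Since 87 ≠ 1, base 6 is a Fermat witness: 1501 is composite.

87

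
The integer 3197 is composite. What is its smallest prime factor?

23

3197 is odd.
Digit sum 20, not divisible by 3.
Ends in 7: not divisible by 5.
7: 3197 = 7·456 + 5
11: 3197 = 11·290 + 7
13: 3197 = 13·245 + 12
17: 3197 = 17·188 + 1
19: 3197 = 19·168 + 5
23: 3197 = 23·139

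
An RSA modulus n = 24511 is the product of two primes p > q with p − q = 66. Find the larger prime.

Since p = q + 66, we have 24511 = q(q + 66), so q² + 66q − 24511 = 0.
Discriminant: 66² + 4·24511 = 4356 + 98044 = 102400; √102400 = 320.
q = (−66 + 320)/2 = 127, and p = q + 66 = 193.
Check: 127 · 193 = 24511.

193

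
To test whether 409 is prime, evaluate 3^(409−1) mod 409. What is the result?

3^1 ≡ 3 (mod 409)
3^2 ≡ 3^2 = 9 ≡ 9 (mod 409)
3^4 ≡ 9^2 = 81 ≡ 81 (mod 409)
3^8 ≡ 81^2 = 6561 ≡ 17 (mod 409)
3^16 ≡ 17^2 = 289 ≡ 289 (mod 409)
3^32 ≡ 289^2 = 83521 ≡ 85 (mod 409)
3^64 ≡ 85^2 = 7225 ≡ 272 (mod 409)
3^128 ≡ 272^2 = 73984 ≡ 364 (mod 409)
3^256 ≡ 364^2 = 132496 ≡ 389 (mod 409)
408 = 256 + 128 + 16 + 8 in binary powers of 2.
So 3^408 ≡ 389 · 364 · 289 · 17 ≡ 1 (mod 409).
Since the result is 1, base 3 gives no evidence that 409 is composite.

1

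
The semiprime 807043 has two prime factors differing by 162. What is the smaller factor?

821

Since p = q + 162, we have 807043 = q(q + 162), so q² + 162q − 807043 = 0.
Discriminant: 162² + 4·807043 = 26244 + 3228172 = 3254416; √3254416 = 1804.
q = (−162 + 1804)/2 = 821, and p = q + 162 = 983.
Check: 821 · 983 = 807043.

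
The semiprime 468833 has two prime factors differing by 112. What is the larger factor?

743

Since p = q + 112, we have 468833 = q(q + 112), so q² + 112q − 468833 = 0.
Discriminant: 112² + 4·468833 = 12544 + 1875332 = 1887876; √1887876 = 1374.
q = (−112 + 1374)/2 = 631, and p = q + 112 = 743.
Check: 631 · 743 = 468833.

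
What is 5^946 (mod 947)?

1

5^1 ≡ 5 (mod 947)
5^2 ≡ 5^2 = 25 ≡ 25 (mod 947)
5^4 ≡ 25^2 = 625 ≡ 625 (mod 947)
5^8 ≡ 625^2 = 390625 ≡ 461 (mod 947)
5^16 ≡ 461^2 = 212521 ≡ 393 (mod 947)
5^32 ≡ 393^2 = 154449 ≡ 88 (mod 947)
5^64 ≡ 88^2 = 7744 ≡ 168 (mod 947)
5^128 ≡ 168^2 = 28224 ≡ 761 (mod 947)
5^256 ≡ 761^2 = 579121 ≡ 504 (mod 947)
5^512 ≡ 504^2 = 254016 ≡ 220 (mod 947)
946 = 512 + 256 + 128 + 32 + 16 + 2 in binary powers of 2.
So 5^946 ≡ 220 · 504 · 761 · 88 · 393 · 25 ≡ 1 (mod 947).
Since the result is 1, base 5 gives no evidence that 947 is composite.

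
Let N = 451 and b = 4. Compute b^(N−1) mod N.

1

4^1 ≡ 4 (mod 451)
4^2 ≡ 4^2 = 16 ≡ 16 (mod 451)
4^4 ≡ 16^2 = 256 ≡ 256 (mod 451)
4^8 ≡ 256^2 = 65536 ≡ 141 (mod 451)
4^16 ≡ 141^2 = 19881 ≡ 37 (mod 451)
4^32 ≡ 37^2 = 1369 ≡ 16 (mod 451)
4^64 ≡ 16^2 = 256 ≡ 256 (mod 451)
4^128 ≡ 256^2 = 65536 ≡ 141 (mod 451)
4^256 ≡ 141^2 = 19881 ≡ 37 (mod 451)
450 = 256 + 128 + 64 + 2 in binary powers of 2.
So 4^450 ≡ 37 · 141 · 256 · 16 ≡ 1 (mod 451).
Since the result is 1, base 4 gives no evidence that 451 is composite.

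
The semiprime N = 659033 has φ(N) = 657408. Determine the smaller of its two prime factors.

φ(n) = (p−1)(q−1) = n − (p+q) + 1, so p + q = 659033 − 657408 + 1 = 1626.
p and q are the roots of t² − 1626t + 659033 = 0.
Discriminant: 1626² − 4·659033 = 2643876 − 2636132 = 7744; √7744 = 88.
q = (1626 − 88)/2 = 769, p = (1626 + 88)/2 = 857.
Check: 769 · 857 = 659033.

769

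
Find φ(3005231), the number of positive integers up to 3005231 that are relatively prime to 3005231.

Factor: 3005231 = 103 · 163 · 179.
φ(3005231) = (103−1) · (163−1) · (179−1) = 102 · 162 · 178 = 2941272.

2941272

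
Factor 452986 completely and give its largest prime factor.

79

452986 = 2 · 226493
226493 = 47 · 4819
4819 = 61 · 79
79 is prime.
So 452986 = 2 · 47 · 61 · 79; the largest prime factor is 79.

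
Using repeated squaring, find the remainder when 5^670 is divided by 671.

562

5^1 ≡ 5 (mod 671)
5^2 ≡ 5^2 = 25 ≡ 25 (mod 671)
5^4 ≡ 25^2 = 625 ≡ 625 (mod 671)
5^8 ≡ 625^2 = 390625 ≡ 103 (mod 671)
5^16 ≡ 103^2 = 10609 ≡ 544 (mod 671)
5^32 ≡ 544^2 = 295936 ≡ 25 (mod 671)
5^64 ≡ 25^2 = 625 ≡ 625 (mod 671)
5^128 ≡ 625^2 = 390625 ≡ 103 (mod 671)
5^256 ≡ 103^2 = 10609 ≡ 544 (mod 671)
5^512 ≡ 544^2 = 295936 ≡ 25 (mod 671)
670 = 512 + 128 + 16 + 8 + 4 + 2 in binary powers of 2.
So 5^670 ≡ 25 · 103 · 544 · 103 · 625 · 25 ≡ 562 (mod 671).
Since 562 ≠ 1, base 5 is a Fermat witness: 671 is composite.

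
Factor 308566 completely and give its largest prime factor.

308566 = 2 · 154283
154283 = 41 · 3763
3763 = 53 · 71
71 is prime.
So 308566 = 2 · 41 · 53 · 71; the largest prime factor is 71.

71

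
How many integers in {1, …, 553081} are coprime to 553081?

Factor: 553081 = 23 · 139 · 173.
φ(553081) = (23−1) · (139−1) · (173−1) = 22 · 138 · 172 = 522192.

522192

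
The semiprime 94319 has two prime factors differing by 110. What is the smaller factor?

Since p = q + 110, we have 94319 = q(q + 110), so q² + 110q − 94319 = 0.
Discriminant: 110² + 4·94319 = 12100 + 377276 = 389376; √389376 = 624.
q = (−110 + 624)/2 = 257, and p = q + 110 = 367.
Check: 257 · 367 = 94319.

257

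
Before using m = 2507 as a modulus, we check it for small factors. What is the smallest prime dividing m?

2507 is odd.
Digit sum 14, not divisible by 3.
Ends in 7: not divisible by 5.
7: 2507 = 7·358 + 1
11: 2507 = 11·227 + 10
13: 2507 = 13·192 + 11
17: 2507 = 17·147 + 8
19: 2507 = 19·131 + 18
23: 2507 = 23·109

23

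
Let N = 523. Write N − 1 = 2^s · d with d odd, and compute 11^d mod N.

1

523 − 1 = 522 = 2^1 · 261, so d = 261.
11^1 ≡ 11 (mod 523)
11^2 ≡ 11^2 = 121 ≡ 121 (mod 523)
11^4 ≡ 121^2 = 14641 ≡ 520 (mod 523)
11^8 ≡ 520^2 = 270400 ≡ 9 (mod 523)
11^16 ≡ 9^2 = 81 ≡ 81 (mod 523)
11^32 ≡ 81^2 = 6561 ≡ 285 (mod 523)
11^64 ≡ 285^2 = 81225 ≡ 160 (mod 523)
11^128 ≡ 160^2 = 25600 ≡ 496 (mod 523)
11^256 ≡ 496^2 = 246016 ≡ 206 (mod 523)
261 = 256 + 4 + 1 in binary powers of 2.
So 11^261 ≡ 206 · 520 · 11 ≡ 1 (mod 523).
Since 11^d ≡ 1 (mod 523), base 11 does not prove 523 composite.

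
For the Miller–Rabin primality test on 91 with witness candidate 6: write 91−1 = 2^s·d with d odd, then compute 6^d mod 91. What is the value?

83

91 − 1 = 90 = 2^1 · 45, so d = 45.
6^1 ≡ 6 (mod 91)
6^2 ≡ 6^2 = 36 ≡ 36 (mod 91)
6^4 ≡ 36^2 = 1296 ≡ 22 (mod 91)
6^8 ≡ 22^2 = 484 ≡ 29 (mod 91)
6^16 ≡ 29^2 = 841 ≡ 22 (mod 91)
6^32 ≡ 22^2 = 484 ≡ 29 (mod 91)
45 = 32 + 8 + 4 + 1 in binary powers of 2.
So 6^45 ≡ 29 · 29 · 22 · 6 ≡ 83 (mod 91).
Squaring chain: 83; never reaches −1, so base 6 is a Miller–Rabin witness that 91 is composite.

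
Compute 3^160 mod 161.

39

3^1 ≡ 3 (mod 161)
3^2 ≡ 3^2 = 9 ≡ 9 (mod 161)
3^4 ≡ 9^2 = 81 ≡ 81 (mod 161)
3^8 ≡ 81^2 = 6561 ≡ 121 (mod 161)
3^16 ≡ 121^2 = 14641 ≡ 151 (mod 161)
3^32 ≡ 151^2 = 22801 ≡ 100 (mod 161)
3^64 ≡ 100^2 = 10000 ≡ 18 (mod 161)
3^128 ≡ 18^2 = 324 ≡ 2 (mod 161)
160 = 128 + 32 in binary powers of 2.
So 3^160 ≡ 2 · 100 ≡ 39 (mod 161).
Since 39 ≠ 1, base 3 is a Fermat witness: 161 is composite.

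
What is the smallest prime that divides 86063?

89

86063 is odd.
Digit sum 23, not divisible by 3.
Ends in 3: not divisible by 5.
7: 86063 = 7·12294 + 5
11: 86063 = 11·7823 + 10
13: 86063 = 13·6620 + 3
17: 86063 = 17·5062 + 9
19: 86063 = 19·4529 + 12
23: 86063 = 23·3741 + 20
29: 86063 = 29·2967 + 20
31: 86063 = 31·2776 + 7
37: 86063 = 37·2326 + 1
41: 86063 = 41·2099 + 4
43: 86063 = 43·2001 + 20
47: 86063 = 47·1831 + 6
53: 86063 = 53·1623 + 44
59: 86063 = 59·1458 + 41
61: 86063 = 61·1410 + 53
67: 86063 = 67·1284 + 35
71: 86063 = 71·1212 + 11
73: 86063 = 73·1178 + 69
79: 86063 = 79·1089 + 32
83: 86063 = 83·1036 + 75
89: 86063 = 89·967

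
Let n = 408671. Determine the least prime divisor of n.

408671 is odd.
Digit sum 26, not divisible by 3.
Ends in 1: not divisible by 5.
7: 408671 = 7·58381 + 4
11: 408671 = 11·37151 + 10
13: 408671 = 13·31436 + 3
17: 408671 = 17·24039 + 8
19: 408671 = 19·21509

19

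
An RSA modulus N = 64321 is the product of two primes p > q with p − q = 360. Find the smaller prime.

Since p = q + 360, we have 64321 = q(q + 360), so q² + 360q − 64321 = 0.
Discriminant: 360² + 4·64321 = 129600 + 257284 = 386884; √386884 = 622.
q = (−360 + 622)/2 = 131, and p = q + 360 = 491.
Check: 131 · 491 = 64321.

131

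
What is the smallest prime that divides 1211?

1211 is odd.
Digit sum 5, not divisible by 3.
Ends in 1: not divisible by 5.
7: 1211 = 7·173

7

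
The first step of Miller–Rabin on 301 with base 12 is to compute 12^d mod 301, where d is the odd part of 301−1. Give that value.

301 − 1 = 300 = 2^2 · 75, so d = 75.
12^1 ≡ 12 (mod 301)
12^2 ≡ 12^2 = 144 ≡ 144 (mod 301)
12^4 ≡ 144^2 = 20736 ≡ 268 (mod 301)
12^8 ≡ 268^2 = 71824 ≡ 186 (mod 301)
12^16 ≡ 186^2 = 34596 ≡ 282 (mod 301)
12^32 ≡ 282^2 = 79524 ≡ 60 (mod 301)
12^64 ≡ 60^2 = 3600 ≡ 289 (mod 301)
75 = 64 + 8 + 2 + 1 in binary powers of 2.
So 12^75 ≡ 289 · 186 · 144 · 12 ≡ 118 (mod 301).
Squaring chain: 118 → 78; never reaches −1, so base 12 is a Miller–Rabin witness that 301 is composite.

118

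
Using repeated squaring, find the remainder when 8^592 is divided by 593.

8^1 ≡ 8 (mod 593)
8^2 ≡ 8^2 = 64 ≡ 64 (mod 593)
8^4 ≡ 64^2 = 4096 ≡ 538 (mod 593)
8^8 ≡ 538^2 = 289444 ≡ 60 (mod 593)
8^16 ≡ 60^2 = 3600 ≡ 42 (mod 593)
8^32 ≡ 42^2 = 1764 ≡ 578 (mod 593)
8^64 ≡ 578^2 = 334084 ≡ 225 (mod 593)
8^128 ≡ 225^2 = 50625 ≡ 220 (mod 593)
8^256 ≡ 220^2 = 48400 ≡ 367 (mod 593)
8^512 ≡ 367^2 = 134689 ≡ 78 (mod 593)
592 = 512 + 64 + 16 in binary powers of 2.
So 8^592 ≡ 78 · 225 · 42 ≡ 1 (mod 593).
Since the result is 1, base 8 gives no evidence that 593 is composite.

1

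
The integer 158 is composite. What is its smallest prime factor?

158 is even: 2 divides it.

2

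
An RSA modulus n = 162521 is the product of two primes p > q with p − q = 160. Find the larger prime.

Since p = q + 160, we have 162521 = q(q + 160), so q² + 160q − 162521 = 0.
Discriminant: 160² + 4·162521 = 25600 + 650084 = 675684; √675684 = 822.
q = (−160 + 822)/2 = 331, and p = q + 160 = 491.
Check: 331 · 491 = 162521.

491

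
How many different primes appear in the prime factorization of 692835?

692835 = 3 · 230945
230945 = 5 · 46189
46189 = 11 · 4199
4199 = 13 · 323
323 = 17 · 19
692835 = 3 · 5 · 11 · 13 · 17 · 19, which has 6 distinct prime factors.

6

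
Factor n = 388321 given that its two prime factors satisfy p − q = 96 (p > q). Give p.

673

Since p = q + 96, we have 388321 = q(q + 96), so q² + 96q − 388321 = 0.
Discriminant: 96² + 4·388321 = 9216 + 1553284 = 1562500; √1562500 = 1250.
q = (−96 + 1250)/2 = 577, and p = q + 96 = 673.
Check: 577 · 673 = 388321.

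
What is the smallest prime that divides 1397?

11

1397 is odd.
Digit sum 20, not divisible by 3.
Ends in 7: not divisible by 5.
7: 1397 = 7·199 + 4
11: 1397 = 11·127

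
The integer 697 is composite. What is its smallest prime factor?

697 is odd.
Digit sum 22, not divisible by 3.
Ends in 7: not divisible by 5.
7: 697 = 7·99 + 4
11: 697 = 11·63 + 4
13: 697 = 13·53 + 8
17: 697 = 17·41

17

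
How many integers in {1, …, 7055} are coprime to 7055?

5248

Factor: 7055 = 5 · 17 · 83.
φ(7055) = (5−1) · (17−1) · (83−1) = 4 · 16 · 82 = 5248.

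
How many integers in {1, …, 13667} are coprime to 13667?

13416

Factor: 13667 = 79 · 173.
φ(13667) = (79−1) · (173−1) = 78 · 172 = 13416.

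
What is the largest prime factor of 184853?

184853 = 31 · 5963
5963 = 67 · 89
89 is prime.
So 184853 = 31 · 67 · 89; the largest prime factor is 89.

89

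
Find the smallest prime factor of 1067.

11

1067 is odd.
Digit sum 14, not divisible by 3.
Ends in 7: not divisible by 5.
7: 1067 = 7·152 + 3
11: 1067 = 11·97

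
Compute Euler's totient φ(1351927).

Factor: 1351927 = 79 · 109 · 157.
φ(1351927) = (79−1) · (109−1) · (157−1) = 78 · 108 · 156 = 1314144.

1314144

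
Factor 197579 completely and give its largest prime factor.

79

197579 = 41 · 4819
4819 = 61 · 79
79 is prime.
So 197579 = 41 · 61 · 79; the largest prime factor is 79.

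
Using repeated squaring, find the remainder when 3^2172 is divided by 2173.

3^1 ≡ 3 (mod 2173)
3^2 ≡ 3^2 = 9 ≡ 9 (mod 2173)
3^4 ≡ 9^2 = 81 ≡ 81 (mod 2173)
3^8 ≡ 81^2 = 6561 ≡ 42 (mod 2173)
3^16 ≡ 42^2 = 1764 ≡ 1764 (mod 2173)
3^32 ≡ 1764^2 = 3111696 ≡ 2133 (mod 2173)
3^64 ≡ 2133^2 = 4549689 ≡ 1600 (mod 2173)
3^128 ≡ 1600^2 = 2560000 ≡ 206 (mod 2173)
3^256 ≡ 206^2 = 42436 ≡ 1149 (mod 2173)
3^512 ≡ 1149^2 = 1320201 ≡ 1190 (mod 2173)
3^1024 ≡ 1190^2 = 1416100 ≡ 1477 (mod 2173)
3^2048 ≡ 1477^2 = 2181529 ≡ 2010 (mod 2173)
2172 = 2048 + 64 + 32 + 16 + 8 + 4 in binary powers of 2.
So 3^2172 ≡ 2010 · 1600 · 2133 · 1764 · 42 · 81 ≡ 122 (mod 2173).
Since 122 ≠ 1, base 3 is a Fermat witness: 2173 is composite.

122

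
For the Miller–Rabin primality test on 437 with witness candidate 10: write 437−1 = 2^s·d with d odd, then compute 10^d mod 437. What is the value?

437 − 1 = 436 = 2^2 · 109, so d = 109.
10^1 ≡ 10 (mod 437)
10^2 ≡ 10^2 = 100 ≡ 100 (mod 437)
10^4 ≡ 100^2 = 10000 ≡ 386 (mod 437)
10^8 ≡ 386^2 = 148996 ≡ 416 (mod 437)
10^16 ≡ 416^2 = 173056 ≡ 4 (mod 437)
10^32 ≡ 4^2 = 16 ≡ 16 (mod 437)
10^64 ≡ 16^2 = 256 ≡ 256 (mod 437)
109 = 64 + 32 + 8 + 4 + 1 in binary powers of 2.
So 10^109 ≡ 256 · 16 · 416 · 386 · 10 ≡ 352 (mod 437).
Squaring chain: 352 → 233; never reaches −1, so base 10 is a Miller–Rabin witness that 437 is composite.

352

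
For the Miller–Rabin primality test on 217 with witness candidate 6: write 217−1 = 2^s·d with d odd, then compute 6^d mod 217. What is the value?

217 − 1 = 216 = 2^3 · 27, so d = 27.
6^1 ≡ 6 (mod 217)
6^2 ≡ 6^2 = 36 ≡ 36 (mod 217)
6^4 ≡ 36^2 = 1296 ≡ 211 (mod 217)
6^8 ≡ 211^2 = 44521 ≡ 36 (mod 217)
6^16 ≡ 36^2 = 1296 ≡ 211 (mod 217)
27 = 16 + 8 + 2 + 1 in binary powers of 2.
So 6^27 ≡ 211 · 36 · 36 · 6 ≡ 216 (mod 217).
Since 6^d ≡ 216 (mod 217), base 6 does not prove 217 composite.

216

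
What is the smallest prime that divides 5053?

5053 is odd.
Digit sum 13, not divisible by 3.
Ends in 3: not divisible by 5.
7: 5053 = 7·721 + 6
11: 5053 = 11·459 + 4
13: 5053 = 13·388 + 9
17: 5053 = 17·297 + 4
19: 5053 = 19·265 + 18
23: 5053 = 23·219 + 16
29: 5053 = 29·174 + 7
31: 5053 = 31·163

31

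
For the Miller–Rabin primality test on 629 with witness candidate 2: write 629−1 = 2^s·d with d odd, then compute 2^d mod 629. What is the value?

15

629 − 1 = 628 = 2^2 · 157, so d = 157.
2^1 ≡ 2 (mod 629)
2^2 ≡ 2^2 = 4 ≡ 4 (mod 629)
2^4 ≡ 4^2 = 16 ≡ 16 (mod 629)
2^8 ≡ 16^2 = 256 ≡ 256 (mod 629)
2^16 ≡ 256^2 = 65536 ≡ 120 (mod 629)
2^32 ≡ 120^2 = 14400 ≡ 562 (mod 629)
2^64 ≡ 562^2 = 315844 ≡ 86 (mod 629)
2^128 ≡ 86^2 = 7396 ≡ 477 (mod 629)
157 = 128 + 16 + 8 + 4 + 1 in binary powers of 2.
So 2^157 ≡ 477 · 120 · 256 · 16 · 2 ≡ 15 (mod 629).
Squaring chain: 15 → 225; never reaches −1, so base 2 is a Miller–Rabin witness that 629 is composite.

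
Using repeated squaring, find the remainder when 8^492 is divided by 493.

8^1 ≡ 8 (mod 493)
8^2 ≡ 8^2 = 64 ≡ 64 (mod 493)
8^4 ≡ 64^2 = 4096 ≡ 152 (mod 493)
8^8 ≡ 152^2 = 23104 ≡ 426 (mod 493)
8^16 ≡ 426^2 = 181476 ≡ 52 (mod 493)
8^32 ≡ 52^2 = 2704 ≡ 239 (mod 493)
8^64 ≡ 239^2 = 57121 ≡ 426 (mod 493)
8^128 ≡ 426^2 = 181476 ≡ 52 (mod 493)
8^256 ≡ 52^2 = 2704 ≡ 239 (mod 493)
492 = 256 + 128 + 64 + 32 + 8 + 4 in binary powers of 2.
So 8^492 ≡ 239 · 52 · 426 · 239 · 426 · 152 ≡ 458 (mod 493).
Since 458 ≠ 1, base 8 is a Fermat witness: 493 is composite.

458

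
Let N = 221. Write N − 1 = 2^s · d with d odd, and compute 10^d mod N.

221 − 1 = 220 = 2^2 · 55, so d = 55.
10^1 ≡ 10 (mod 221)
10^2 ≡ 10^2 = 100 ≡ 100 (mod 221)
10^4 ≡ 100^2 = 10000 ≡ 55 (mod 221)
10^8 ≡ 55^2 = 3025 ≡ 152 (mod 221)
10^16 ≡ 152^2 = 23104 ≡ 120 (mod 221)
10^32 ≡ 120^2 = 14400 ≡ 35 (mod 221)
55 = 32 + 16 + 4 + 2 + 1 in binary powers of 2.
So 10^55 ≡ 35 · 120 · 55 · 100 · 10 ≡ 192 (mod 221).
Squaring chain: 192 → 178; never reaches −1, so base 10 is a Miller–Rabin witness that 221 is composite.

192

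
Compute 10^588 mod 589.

10^1 ≡ 10 (mod 589)
10^2 ≡ 10^2 = 100 ≡ 100 (mod 589)
10^4 ≡ 100^2 = 10000 ≡ 576 (mod 589)
10^8 ≡ 576^2 = 331776 ≡ 169 (mod 589)
10^16 ≡ 169^2 = 28561 ≡ 289 (mod 589)
10^32 ≡ 289^2 = 83521 ≡ 472 (mod 589)
10^64 ≡ 472^2 = 222784 ≡ 142 (mod 589)
10^128 ≡ 142^2 = 20164 ≡ 138 (mod 589)
10^256 ≡ 138^2 = 19044 ≡ 196 (mod 589)
10^512 ≡ 196^2 = 38416 ≡ 131 (mod 589)
588 = 512 + 64 + 8 + 4 in binary powers of 2.
So 10^588 ≡ 131 · 142 · 169 · 576 ≡ 349 (mod 589).
Since 349 ≠ 1, base 10 is a Fermat witness: 589 is composite.

349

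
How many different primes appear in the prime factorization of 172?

2

172 = 2^2 · 43
172 = 2^2 · 43, which has 2 distinct prime factors.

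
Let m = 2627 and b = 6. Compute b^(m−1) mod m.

1923

6^1 ≡ 6 (mod 2627)
6^2 ≡ 6^2 = 36 ≡ 36 (mod 2627)
6^4 ≡ 36^2 = 1296 ≡ 1296 (mod 2627)
6^8 ≡ 1296^2 = 1679616 ≡ 963 (mod 2627)
6^16 ≡ 963^2 = 927369 ≡ 38 (mod 2627)
6^32 ≡ 38^2 = 1444 ≡ 1444 (mod 2627)
6^64 ≡ 1444^2 = 2085136 ≡ 1925 (mod 2627)
6^128 ≡ 1925^2 = 3705625 ≡ 1555 (mod 2627)
6^256 ≡ 1555^2 = 2418025 ≡ 1185 (mod 2627)
6^512 ≡ 1185^2 = 1404225 ≡ 1407 (mod 2627)
6^1024 ≡ 1407^2 = 1979649 ≡ 1518 (mod 2627)
6^2048 ≡ 1518^2 = 2304324 ≡ 445 (mod 2627)
2626 = 2048 + 512 + 64 + 2 in binary powers of 2.
So 6^2626 ≡ 445 · 1407 · 1925 · 36 ≡ 1923 (mod 2627).
Since 1923 ≠ 1, base 6 is a Fermat witness: 2627 is composite.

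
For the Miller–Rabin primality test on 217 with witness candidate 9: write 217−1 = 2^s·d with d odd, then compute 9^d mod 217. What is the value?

217 − 1 = 216 = 2^3 · 27, so d = 27.
9^1 ≡ 9 (mod 217)
9^2 ≡ 9^2 = 81 ≡ 81 (mod 217)
9^4 ≡ 81^2 = 6561 ≡ 51 (mod 217)
9^8 ≡ 51^2 = 2601 ≡ 214 (mod 217)
9^16 ≡ 214^2 = 45796 ≡ 9 (mod 217)
27 = 16 + 8 + 2 + 1 in binary powers of 2.
So 9^27 ≡ 9 · 214 · 81 · 9 ≡ 64 (mod 217).
Squaring chain: 64 → 190 → 78; never reaches −1, so base 9 is a Miller–Rabin witness that 217 is composite.

64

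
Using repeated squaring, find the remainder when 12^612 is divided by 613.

12^1 ≡ 12 (mod 613)
12^2 ≡ 12^2 = 144 ≡ 144 (mod 613)
12^4 ≡ 144^2 = 20736 ≡ 507 (mod 613)
12^8 ≡ 507^2 = 257049 ≡ 202 (mod 613)
12^16 ≡ 202^2 = 40804 ≡ 346 (mod 613)
12^32 ≡ 346^2 = 119716 ≡ 181 (mod 613)
12^64 ≡ 181^2 = 32761 ≡ 272 (mod 613)
12^128 ≡ 272^2 = 73984 ≡ 424 (mod 613)
12^256 ≡ 424^2 = 179776 ≡ 167 (mod 613)
12^512 ≡ 167^2 = 27889 ≡ 304 (mod 613)
612 = 512 + 64 + 32 + 4 in binary powers of 2.
So 12^612 ≡ 304 · 272 · 181 · 507 ≡ 1 (mod 613).
Since the result is 1, base 12 gives no evidence that 613 is composite.

1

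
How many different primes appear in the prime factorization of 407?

2

407 = 11 · 37
407 = 11 · 37, which has 2 distinct prime factors.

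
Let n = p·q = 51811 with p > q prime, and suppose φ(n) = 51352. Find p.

263

φ(n) = (p−1)(q−1) = n − (p+q) + 1, so p + q = 51811 − 51352 + 1 = 460.
p and q are the roots of t² − 460t + 51811 = 0.
Discriminant: 460² − 4·51811 = 211600 − 207244 = 4356; √4356 = 66.
q = (460 − 66)/2 = 197, p = (460 + 66)/2 = 263.
Check: 197 · 263 = 51811.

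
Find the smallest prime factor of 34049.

79

34049 is odd.
Digit sum 20, not divisible by 3.
Ends in 9: not divisible by 5.
7: 34049 = 7·4864 + 1
11: 34049 = 11·3095 + 4
13: 34049 = 13·2619 + 2
17: 34049 = 17·2002 + 15
19: 34049 = 19·1792 + 1
23: 34049 = 23·1480 + 9
29: 34049 = 29·1174 + 3
31: 34049 = 31·1098 + 11
37: 34049 = 37·920 + 9
41: 34049 = 41·830 + 19
43: 34049 = 43·791 + 36
47: 34049 = 47·724 + 21
53: 34049 = 53·642 + 23
59: 34049 = 59·577 + 6
61: 34049 = 61·558 + 11
67: 34049 = 67·508 + 13
71: 34049 = 71·479 + 40
73: 34049 = 73·466 + 31
79: 34049 = 79·431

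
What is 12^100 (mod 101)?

1

12^1 ≡ 12 (mod 101)
12^2 ≡ 12^2 = 144 ≡ 43 (mod 101)
12^4 ≡ 43^2 = 1849 ≡ 31 (mod 101)
12^8 ≡ 31^2 = 961 ≡ 52 (mod 101)
12^16 ≡ 52^2 = 2704 ≡ 78 (mod 101)
12^32 ≡ 78^2 = 6084 ≡ 24 (mod 101)
12^64 ≡ 24^2 = 576 ≡ 71 (mod 101)
100 = 64 + 32 + 4 in binary powers of 2.
So 12^100 ≡ 71 · 24 · 31 ≡ 1 (mod 101).
Since the result is 1, base 12 gives no evidence that 101 is composite.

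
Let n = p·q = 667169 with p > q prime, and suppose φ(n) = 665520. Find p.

941

φ(n) = (p−1)(q−1) = n − (p+q) + 1, so p + q = 667169 − 665520 + 1 = 1650.
p and q are the roots of t² − 1650t + 667169 = 0.
Discriminant: 1650² − 4·667169 = 2722500 − 2668676 = 53824; √53824 = 232.
q = (1650 − 232)/2 = 709, p = (1650 + 232)/2 = 941.
Check: 709 · 941 = 667169.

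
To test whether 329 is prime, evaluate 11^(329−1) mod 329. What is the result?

11^1 ≡ 11 (mod 329)
11^2 ≡ 11^2 = 121 ≡ 121 (mod 329)
11^4 ≡ 121^2 = 14641 ≡ 165 (mod 329)
11^8 ≡ 165^2 = 27225 ≡ 247 (mod 329)
11^16 ≡ 247^2 = 61009 ≡ 144 (mod 329)
11^32 ≡ 144^2 = 20736 ≡ 9 (mod 329)
11^64 ≡ 9^2 = 81 ≡ 81 (mod 329)
11^128 ≡ 81^2 = 6561 ≡ 310 (mod 329)
11^256 ≡ 310^2 = 96100 ≡ 32 (mod 329)
328 = 256 + 64 + 8 in binary powers of 2.
So 11^328 ≡ 32 · 81 · 247 ≡ 319 (mod 329).
Since 319 ≠ 1, base 11 is a Fermat witness: 329 is composite.

319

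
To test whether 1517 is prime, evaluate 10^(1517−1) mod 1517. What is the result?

10^1 ≡ 10 (mod 1517)
10^2 ≡ 10^2 = 100 ≡ 100 (mod 1517)
10^4 ≡ 100^2 = 10000 ≡ 898 (mod 1517)
10^8 ≡ 898^2 = 806404 ≡ 877 (mod 1517)
10^16 ≡ 877^2 = 769129 ≡ 10 (mod 1517)
10^32 ≡ 10^2 = 100 ≡ 100 (mod 1517)
10^64 ≡ 100^2 = 10000 ≡ 898 (mod 1517)
10^128 ≡ 898^2 = 806404 ≡ 877 (mod 1517)
10^256 ≡ 877^2 = 769129 ≡ 10 (mod 1517)
10^512 ≡ 10^2 = 100 ≡ 100 (mod 1517)
10^1024 ≡ 100^2 = 10000 ≡ 898 (mod 1517)
1516 = 1024 + 256 + 128 + 64 + 32 + 8 + 4 in binary powers of 2.
So 10^1516 ≡ 898 · 10 · 877 · 898 · 100 · 877 · 898 ≡ 10 (mod 1517).
Since 10 ≠ 1, base 10 is a Fermat witness: 1517 is composite.

10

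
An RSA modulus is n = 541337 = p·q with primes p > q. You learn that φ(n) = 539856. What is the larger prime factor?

829

φ(n) = (p−1)(q−1) = n − (p+q) + 1, so p + q = 541337 − 539856 + 1 = 1482.
p and q are the roots of t² − 1482t + 541337 = 0.
Discriminant: 1482² − 4·541337 = 2196324 − 2165348 = 30976; √30976 = 176.
q = (1482 − 176)/2 = 653, p = (1482 + 176)/2 = 829.
Check: 653 · 829 = 541337.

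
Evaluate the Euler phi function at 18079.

17800

Factor: 18079 = 101 · 179.
φ(18079) = (101−1) · (179−1) = 100 · 178 = 17800.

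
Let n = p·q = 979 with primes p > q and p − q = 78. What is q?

11

Since p = q + 78, we have 979 = q(q + 78), so q² + 78q − 979 = 0.
Discriminant: 78² + 4·979 = 6084 + 3916 = 10000; √10000 = 100.
q = (−78 + 100)/2 = 11, and p = q + 78 = 89.
Check: 11 · 89 = 979.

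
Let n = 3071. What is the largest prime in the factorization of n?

83

3071 = 37 · 83
83 is prime.
So 3071 = 37 · 83; the largest prime factor is 83.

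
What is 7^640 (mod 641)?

1

7^1 ≡ 7 (mod 641)
7^2 ≡ 7^2 = 49 ≡ 49 (mod 641)
7^4 ≡ 49^2 = 2401 ≡ 478 (mod 641)
7^8 ≡ 478^2 = 228484 ≡ 288 (mod 641)
7^16 ≡ 288^2 = 82944 ≡ 255 (mod 641)
7^32 ≡ 255^2 = 65025 ≡ 284 (mod 641)
7^64 ≡ 284^2 = 80656 ≡ 531 (mod 641)
7^128 ≡ 531^2 = 281961 ≡ 562 (mod 641)
7^256 ≡ 562^2 = 315844 ≡ 472 (mod 641)
7^512 ≡ 472^2 = 222784 ≡ 357 (mod 641)
640 = 512 + 128 in binary powers of 2.
So 7^640 ≡ 357 · 562 ≡ 1 (mod 641).
Since the result is 1, base 7 gives no evidence that 641 is composite.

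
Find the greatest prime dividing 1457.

1457 = 31 · 47
47 is prime.
So 1457 = 31 · 47; the largest prime factor is 47.

47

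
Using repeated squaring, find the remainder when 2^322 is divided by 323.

2^1 ≡ 2 (mod 323)
2^2 ≡ 2^2 = 4 ≡ 4 (mod 323)
2^4 ≡ 4^2 = 16 ≡ 16 (mod 323)
2^8 ≡ 16^2 = 256 ≡ 256 (mod 323)
2^16 ≡ 256^2 = 65536 ≡ 290 (mod 323)
2^32 ≡ 290^2 = 84100 ≡ 120 (mod 323)
2^64 ≡ 120^2 = 14400 ≡ 188 (mod 323)
2^128 ≡ 188^2 = 35344 ≡ 137 (mod 323)
2^256 ≡ 137^2 = 18769 ≡ 35 (mod 323)
322 = 256 + 64 + 2 in binary powers of 2.
So 2^322 ≡ 35 · 188 · 4 ≡ 157 (mod 323).
Since 157 ≠ 1, base 2 is a Fermat witness: 323 is composite.

157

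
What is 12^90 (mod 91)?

12^1 ≡ 12 (mod 91)
12^2 ≡ 12^2 = 144 ≡ 53 (mod 91)
12^4 ≡ 53^2 = 2809 ≡ 79 (mod 91)
12^8 ≡ 79^2 = 6241 ≡ 53 (mod 91)
12^16 ≡ 53^2 = 2809 ≡ 79 (mod 91)
12^32 ≡ 79^2 = 6241 ≡ 53 (mod 91)
12^64 ≡ 53^2 = 2809 ≡ 79 (mod 91)
90 = 64 + 16 + 8 + 2 in binary powers of 2.
So 12^90 ≡ 79 · 79 · 53 · 53 ≡ 1 (mod 91).
Since the result is 1, base 12 gives no evidence that 91 is composite.

1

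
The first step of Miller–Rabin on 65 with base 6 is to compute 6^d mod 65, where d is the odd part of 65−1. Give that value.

65 − 1 = 64 = 2^6 · 1, so d = 1.
6^1 ≡ 6 (mod 65)
1 = 1 in binary powers of 2.
So 6^1 ≡ 6 ≡ 6 (mod 65).
Squaring chain: 6 → 36 → 61 → 16 → 61 → 16; never reaches −1, so base 6 is a Miller–Rabin witness that 65 is composite.

6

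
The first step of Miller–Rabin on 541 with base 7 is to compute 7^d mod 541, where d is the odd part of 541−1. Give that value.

540

541 − 1 = 540 = 2^2 · 135, so d = 135.
7^1 ≡ 7 (mod 541)
7^2 ≡ 7^2 = 49 ≡ 49 (mod 541)
7^4 ≡ 49^2 = 2401 ≡ 237 (mod 541)
7^8 ≡ 237^2 = 56169 ≡ 446 (mod 541)
7^16 ≡ 446^2 = 198916 ≡ 369 (mod 541)
7^32 ≡ 369^2 = 136161 ≡ 370 (mod 541)
7^64 ≡ 370^2 = 136900 ≡ 27 (mod 541)
7^128 ≡ 27^2 = 729 ≡ 188 (mod 541)
135 = 128 + 4 + 2 + 1 in binary powers of 2.
So 7^135 ≡ 188 · 237 · 49 · 7 ≡ 540 (mod 541).
Since 7^d ≡ 540 (mod 541), base 7 does not prove 541 composite.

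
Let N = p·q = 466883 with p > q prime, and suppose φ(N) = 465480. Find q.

541

φ(n) = (p−1)(q−1) = n − (p+q) + 1, so p + q = 466883 − 465480 + 1 = 1404.
p and q are the roots of t² − 1404t + 466883 = 0.
Discriminant: 1404² − 4·466883 = 1971216 − 1867532 = 103684; √103684 = 322.
q = (1404 − 322)/2 = 541, p = (1404 + 322)/2 = 863.
Check: 541 · 863 = 466883.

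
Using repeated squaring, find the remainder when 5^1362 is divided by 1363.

306

5^1 ≡ 5 (mod 1363)
5^2 ≡ 5^2 = 25 ≡ 25 (mod 1363)
5^4 ≡ 25^2 = 625 ≡ 625 (mod 1363)
5^8 ≡ 625^2 = 390625 ≡ 807 (mod 1363)
5^16 ≡ 807^2 = 651249 ≡ 1098 (mod 1363)
5^32 ≡ 1098^2 = 1205604 ≡ 712 (mod 1363)
5^64 ≡ 712^2 = 506944 ≡ 1271 (mod 1363)
5^128 ≡ 1271^2 = 1615441 ≡ 286 (mod 1363)
5^256 ≡ 286^2 = 81796 ≡ 16 (mod 1363)
5^512 ≡ 16^2 = 256 ≡ 256 (mod 1363)
5^1024 ≡ 256^2 = 65536 ≡ 112 (mod 1363)
1362 = 1024 + 256 + 64 + 16 + 2 in binary powers of 2.
So 5^1362 ≡ 112 · 16 · 1271 · 1098 · 25 ≡ 306 (mod 1363).
Since 306 ≠ 1, base 5 is a Fermat witness: 1363 is composite.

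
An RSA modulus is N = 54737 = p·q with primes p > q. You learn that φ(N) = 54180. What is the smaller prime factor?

127

φ(n) = (p−1)(q−1) = n − (p+q) + 1, so p + q = 54737 − 54180 + 1 = 558.
p and q are the roots of t² − 558t + 54737 = 0.
Discriminant: 558² − 4·54737 = 311364 − 218948 = 92416; √92416 = 304.
q = (558 − 304)/2 = 127, p = (558 + 304)/2 = 431.
Check: 127 · 431 = 54737.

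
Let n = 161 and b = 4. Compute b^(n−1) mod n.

4^1 ≡ 4 (mod 161)
4^2 ≡ 4^2 = 16 ≡ 16 (mod 161)
4^4 ≡ 16^2 = 256 ≡ 95 (mod 161)
4^8 ≡ 95^2 = 9025 ≡ 9 (mod 161)
4^16 ≡ 9^2 = 81 ≡ 81 (mod 161)
4^32 ≡ 81^2 = 6561 ≡ 121 (mod 161)
4^64 ≡ 121^2 = 14641 ≡ 151 (mod 161)
4^128 ≡ 151^2 = 22801 ≡ 100 (mod 161)
160 = 128 + 32 in binary powers of 2.
So 4^160 ≡ 100 · 121 ≡ 25 (mod 161).
Since 25 ≠ 1, base 4 is a Fermat witness: 161 is composite.

25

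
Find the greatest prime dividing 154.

11

154 = 2 · 77
77 = 7 · 11
11 is prime.
So 154 = 2 · 7 · 11; the largest prime factor is 11.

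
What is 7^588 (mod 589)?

343

7^1 ≡ 7 (mod 589)
7^2 ≡ 7^2 = 49 ≡ 49 (mod 589)
7^4 ≡ 49^2 = 2401 ≡ 45 (mod 589)
7^8 ≡ 45^2 = 2025 ≡ 258 (mod 589)
7^16 ≡ 258^2 = 66564 ≡ 7 (mod 589)
7^32 ≡ 7^2 = 49 ≡ 49 (mod 589)
7^64 ≡ 49^2 = 2401 ≡ 45 (mod 589)
7^128 ≡ 45^2 = 2025 ≡ 258 (mod 589)
7^256 ≡ 258^2 = 66564 ≡ 7 (mod 589)
7^512 ≡ 7^2 = 49 ≡ 49 (mod 589)
588 = 512 + 64 + 8 + 4 in binary powers of 2.
So 7^588 ≡ 49 · 45 · 258 · 45 ≡ 343 (mod 589).
Since 343 ≠ 1, base 7 is a Fermat witness: 589 is composite.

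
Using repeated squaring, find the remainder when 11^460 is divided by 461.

11^1 ≡ 11 (mod 461)
11^2 ≡ 11^2 = 121 ≡ 121 (mod 461)
11^4 ≡ 121^2 = 14641 ≡ 350 (mod 461)
11^8 ≡ 350^2 = 122500 ≡ 335 (mod 461)
11^16 ≡ 335^2 = 112225 ≡ 202 (mod 461)
11^32 ≡ 202^2 = 40804 ≡ 236 (mod 461)
11^64 ≡ 236^2 = 55696 ≡ 376 (mod 461)
11^128 ≡ 376^2 = 141376 ≡ 310 (mod 461)
11^256 ≡ 310^2 = 96100 ≡ 212 (mod 461)
460 = 256 + 128 + 64 + 8 + 4 in binary powers of 2.
So 11^460 ≡ 212 · 310 · 376 · 335 · 350 ≡ 1 (mod 461).
Since the result is 1, base 11 gives no evidence that 461 is composite.

1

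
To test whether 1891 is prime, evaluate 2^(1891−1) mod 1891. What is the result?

2^1 ≡ 2 (mod 1891)
2^2 ≡ 2^2 = 4 ≡ 4 (mod 1891)
2^4 ≡ 4^2 = 16 ≡ 16 (mod 1891)
2^8 ≡ 16^2 = 256 ≡ 256 (mod 1891)
2^16 ≡ 256^2 = 65536 ≡ 1242 (mod 1891)
2^32 ≡ 1242^2 = 1542564 ≡ 1399 (mod 1891)
2^64 ≡ 1399^2 = 1957201 ≡ 16 (mod 1891)
2^128 ≡ 16^2 = 256 ≡ 256 (mod 1891)
2^256 ≡ 256^2 = 65536 ≡ 1242 (mod 1891)
2^512 ≡ 1242^2 = 1542564 ≡ 1399 (mod 1891)
2^1024 ≡ 1399^2 = 1957201 ≡ 16 (mod 1891)
1890 = 1024 + 512 + 256 + 64 + 32 + 2 in binary powers of 2.
So 2^1890 ≡ 16 · 1399 · 1242 · 16 · 1399 · 4 ≡ 1768 (mod 1891).
Since 1768 ≠ 1, base 2 is a Fermat witness: 1891 is composite.

1768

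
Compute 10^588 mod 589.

349

10^1 ≡ 10 (mod 589)
10^2 ≡ 10^2 = 100 ≡ 100 (mod 589)
10^4 ≡ 100^2 = 10000 ≡ 576 (mod 589)
10^8 ≡ 576^2 = 331776 ≡ 169 (mod 589)
10^16 ≡ 169^2 = 28561 ≡ 289 (mod 589)
10^32 ≡ 289^2 = 83521 ≡ 472 (mod 589)
10^64 ≡ 472^2 = 222784 ≡ 142 (mod 589)
10^128 ≡ 142^2 = 20164 ≡ 138 (mod 589)
10^256 ≡ 138^2 = 19044 ≡ 196 (mod 589)
10^512 ≡ 196^2 = 38416 ≡ 131 (mod 589)
588 = 512 + 64 + 8 + 4 in binary powers of 2.
So 10^588 ≡ 131 · 142 · 169 · 576 ≡ 349 (mod 589).
Since 349 ≠ 1, base 10 is a Fermat witness: 589 is composite.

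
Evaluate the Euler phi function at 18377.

16192

Factor: 18377 = 17 · 23 · 47.
φ(18377) = (17−1) · (23−1) · (47−1) = 16 · 22 · 46 = 16192.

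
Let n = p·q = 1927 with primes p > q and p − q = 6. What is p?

47

Since p = q + 6, we have 1927 = q(q + 6), so q² + 6q − 1927 = 0.
Discriminant: 6² + 4·1927 = 36 + 7708 = 7744; √7744 = 88.
q = (−6 + 88)/2 = 41, and p = q + 6 = 47.
Check: 41 · 47 = 1927.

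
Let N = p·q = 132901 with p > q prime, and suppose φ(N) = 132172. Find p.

φ(n) = (p−1)(q−1) = n − (p+q) + 1, so p + q = 132901 − 132172 + 1 = 730.
p and q are the roots of t² − 730t + 132901 = 0.
Discriminant: 730² − 4·132901 = 532900 − 531604 = 1296; √1296 = 36.
q = (730 − 36)/2 = 347, p = (730 + 36)/2 = 383.
Check: 347 · 383 = 132901.

383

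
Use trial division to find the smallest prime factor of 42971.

42971 is odd.
Digit sum 23, not divisible by 3.
Ends in 1: not divisible by 5.
7: 42971 = 7·6138 + 5
11: 42971 = 11·3906 + 5
13: 42971 = 13·3305 + 6
17: 42971 = 17·2527 + 12
19: 42971 = 19·2261 + 12
23: 42971 = 23·1868 + 7
29: 42971 = 29·1481 + 22
31: 42971 = 31·1386 + 5
37: 42971 = 37·1161 + 14
41: 42971 = 41·1048 + 3
43: 42971 = 43·999 + 14
47: 42971 = 47·914 + 13
53: 42971 = 53·810 + 41
59: 42971 = 59·728 + 19
61: 42971 = 61·704 + 27
67: 42971 = 67·641 + 24
71: 42971 = 71·605 + 16
73: 42971 = 73·588 + 47
79: 42971 = 79·543 + 74
83: 42971 = 83·517 + 60
89: 42971 = 89·482 + 73
97: 42971 = 97·443

97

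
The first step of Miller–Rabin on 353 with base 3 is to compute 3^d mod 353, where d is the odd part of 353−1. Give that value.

294

353 − 1 = 352 = 2^5 · 11, so d = 11.
3^1 ≡ 3 (mod 353)
3^2 ≡ 3^2 = 9 ≡ 9 (mod 353)
3^4 ≡ 9^2 = 81 ≡ 81 (mod 353)
3^8 ≡ 81^2 = 6561 ≡ 207 (mod 353)
11 = 8 + 2 + 1 in binary powers of 2.
So 3^11 ≡ 207 · 9 · 3 ≡ 294 (mod 353).
Squaring chain: 294 → 304 → 283 → 311 → 352; reaches −1, so base 3 does not prove 353 composite.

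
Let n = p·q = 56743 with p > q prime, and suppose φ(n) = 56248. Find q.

179

φ(n) = (p−1)(q−1) = n − (p+q) + 1, so p + q = 56743 − 56248 + 1 = 496.
p and q are the roots of t² − 496t + 56743 = 0.
Discriminant: 496² − 4·56743 = 246016 − 226972 = 19044; √19044 = 138.
q = (496 − 138)/2 = 179, p = (496 + 138)/2 = 317.
Check: 179 · 317 = 56743.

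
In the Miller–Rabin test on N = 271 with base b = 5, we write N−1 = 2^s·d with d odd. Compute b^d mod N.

1

271 − 1 = 270 = 2^1 · 135, so d = 135.
5^1 ≡ 5 (mod 271)
5^2 ≡ 5^2 = 25 ≡ 25 (mod 271)
5^4 ≡ 25^2 = 625 ≡ 83 (mod 271)
5^8 ≡ 83^2 = 6889 ≡ 114 (mod 271)
5^16 ≡ 114^2 = 12996 ≡ 259 (mod 271)
5^32 ≡ 259^2 = 67081 ≡ 144 (mod 271)
5^64 ≡ 144^2 = 20736 ≡ 140 (mod 271)
5^128 ≡ 140^2 = 19600 ≡ 88 (mod 271)
135 = 128 + 4 + 2 + 1 in binary powers of 2.
So 5^135 ≡ 88 · 83 · 25 · 5 ≡ 1 (mod 271).
Since 5^d ≡ 1 (mod 271), base 5 does not prove 271 composite.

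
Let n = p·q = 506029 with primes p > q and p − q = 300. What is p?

877

Since p = q + 300, we have 506029 = q(q + 300), so q² + 300q − 506029 = 0.
Discriminant: 300² + 4·506029 = 90000 + 2024116 = 2114116; √2114116 = 1454.
q = (−300 + 1454)/2 = 577, and p = q + 300 = 877.
Check: 577 · 877 = 506029.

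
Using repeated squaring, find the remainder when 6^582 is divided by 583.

6^1 ≡ 6 (mod 583)
6^2 ≡ 6^2 = 36 ≡ 36 (mod 583)
6^4 ≡ 36^2 = 1296 ≡ 130 (mod 583)
6^8 ≡ 130^2 = 16900 ≡ 576 (mod 583)
6^16 ≡ 576^2 = 331776 ≡ 49 (mod 583)
6^32 ≡ 49^2 = 2401 ≡ 69 (mod 583)
6^64 ≡ 69^2 = 4761 ≡ 97 (mod 583)
6^128 ≡ 97^2 = 9409 ≡ 81 (mod 583)
6^256 ≡ 81^2 = 6561 ≡ 148 (mod 583)
6^512 ≡ 148^2 = 21904 ≡ 333 (mod 583)
582 = 512 + 64 + 4 + 2 in binary powers of 2.
So 6^582 ≡ 333 · 97 · 130 · 36 ≡ 278 (mod 583).
Since 278 ≠ 1, base 6 is a Fermat witness: 583 is composite.

278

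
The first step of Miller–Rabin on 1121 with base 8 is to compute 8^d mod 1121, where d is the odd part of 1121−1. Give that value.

1121 − 1 = 1120 = 2^5 · 35, so d = 35.
8^1 ≡ 8 (mod 1121)
8^2 ≡ 8^2 = 64 ≡ 64 (mod 1121)
8^4 ≡ 64^2 = 4096 ≡ 733 (mod 1121)
8^8 ≡ 733^2 = 537289 ≡ 330 (mod 1121)
8^16 ≡ 330^2 = 108900 ≡ 163 (mod 1121)
8^32 ≡ 163^2 = 26569 ≡ 786 (mod 1121)
35 = 32 + 2 + 1 in binary powers of 2.
So 8^35 ≡ 786 · 64 · 8 ≡ 1114 (mod 1121).
Squaring chain: 1114 → 49 → 159 → 619 → 900; never reaches −1, so base 8 is a Miller–Rabin witness that 1121 is composite.

1114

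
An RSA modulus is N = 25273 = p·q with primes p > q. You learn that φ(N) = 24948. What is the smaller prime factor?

127

φ(n) = (p−1)(q−1) = n − (p+q) + 1, so p + q = 25273 − 24948 + 1 = 326.
p and q are the roots of t² − 326t + 25273 = 0.
Discriminant: 326² − 4·25273 = 106276 − 101092 = 5184; √5184 = 72.
q = (326 − 72)/2 = 127, p = (326 + 72)/2 = 199.
Check: 127 · 199 = 25273.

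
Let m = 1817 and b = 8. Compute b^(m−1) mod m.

8^1 ≡ 8 (mod 1817)
8^2 ≡ 8^2 = 64 ≡ 64 (mod 1817)
8^4 ≡ 64^2 = 4096 ≡ 462 (mod 1817)
8^8 ≡ 462^2 = 213444 ≡ 855 (mod 1817)
8^16 ≡ 855^2 = 731025 ≡ 591 (mod 1817)
8^32 ≡ 591^2 = 349281 ≡ 417 (mod 1817)
8^64 ≡ 417^2 = 173889 ≡ 1274 (mod 1817)
8^128 ≡ 1274^2 = 1623076 ≡ 495 (mod 1817)
8^256 ≡ 495^2 = 245025 ≡ 1547 (mod 1817)
8^512 ≡ 1547^2 = 2393209 ≡ 220 (mod 1817)
8^1024 ≡ 220^2 = 48400 ≡ 1158 (mod 1817)
1816 = 1024 + 512 + 256 + 16 + 8 in binary powers of 2.
So 8^1816 ≡ 1158 · 220 · 1547 · 591 · 855 ≡ 836 (mod 1817).
Since 836 ≠ 1, base 8 is a Fermat witness: 1817 is composite.

836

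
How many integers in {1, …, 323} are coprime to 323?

Factor: 323 = 17 · 19.
φ(323) = (17−1) · (19−1) = 16 · 18 = 288.

288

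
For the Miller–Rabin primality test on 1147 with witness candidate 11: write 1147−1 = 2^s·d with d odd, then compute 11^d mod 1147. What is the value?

1147 − 1 = 1146 = 2^1 · 573, so d = 573.
11^1 ≡ 11 (mod 1147)
11^2 ≡ 11^2 = 121 ≡ 121 (mod 1147)
11^4 ≡ 121^2 = 14641 ≡ 877 (mod 1147)
11^8 ≡ 877^2 = 769129 ≡ 639 (mod 1147)
11^16 ≡ 639^2 = 408321 ≡ 1136 (mod 1147)
11^32 ≡ 1136^2 = 1290496 ≡ 121 (mod 1147)
11^64 ≡ 121^2 = 14641 ≡ 877 (mod 1147)
11^128 ≡ 877^2 = 769129 ≡ 639 (mod 1147)
11^256 ≡ 639^2 = 408321 ≡ 1136 (mod 1147)
11^512 ≡ 1136^2 = 1290496 ≡ 121 (mod 1147)
573 = 512 + 32 + 16 + 8 + 4 + 1 in binary powers of 2.
So 11^573 ≡ 121 · 121 · 1136 · 639 · 877 · 11 ≡ 184 (mod 1147).
Squaring chain: 184; never reaches −1, so base 11 is a Miller–Rabin witness that 1147 is composite.

184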